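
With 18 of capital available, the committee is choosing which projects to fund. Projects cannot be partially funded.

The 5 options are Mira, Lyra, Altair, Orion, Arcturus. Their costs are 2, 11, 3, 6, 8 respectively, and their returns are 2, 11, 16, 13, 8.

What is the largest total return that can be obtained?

37

Mira + Altair + Orion: cost 2 + 3 + 6 = 11 ≤ 18, return 2 + 16 + 13 = 31.
Altair + Orion + Arcturus: cost 3 + 6 + 8 = 17 ≤ 18, return 16 + 13 + 8 = 37.
Best is Altair, Orion, and Arcturus with total return 37.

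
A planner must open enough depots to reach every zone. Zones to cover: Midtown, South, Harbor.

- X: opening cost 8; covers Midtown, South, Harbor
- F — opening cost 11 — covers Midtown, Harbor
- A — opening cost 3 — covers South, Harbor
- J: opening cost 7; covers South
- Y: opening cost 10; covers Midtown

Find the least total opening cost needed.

8

X alone covers Midtown, South, Harbor — every zone.
Total opening cost: 8.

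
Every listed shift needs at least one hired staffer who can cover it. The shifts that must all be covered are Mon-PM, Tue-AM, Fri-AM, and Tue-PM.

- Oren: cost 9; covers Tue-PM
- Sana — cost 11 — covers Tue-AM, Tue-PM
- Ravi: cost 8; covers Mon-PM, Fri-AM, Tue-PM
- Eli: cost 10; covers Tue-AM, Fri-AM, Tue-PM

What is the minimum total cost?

18

This is an integer covering problem.
Choose Ravi and Eli: together they cover Mon-PM, Tue-AM, Fri-AM, Tue-PM — every shift.
Total cost: 8 + 10 = 18.
No cover costs less than 18.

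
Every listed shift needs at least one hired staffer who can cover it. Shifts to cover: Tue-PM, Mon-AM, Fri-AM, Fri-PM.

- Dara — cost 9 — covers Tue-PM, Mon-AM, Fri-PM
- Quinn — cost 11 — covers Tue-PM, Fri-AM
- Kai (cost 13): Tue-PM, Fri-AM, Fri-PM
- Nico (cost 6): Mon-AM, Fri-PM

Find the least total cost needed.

17

This is a weighted set-cover instance.
The greedy cost-per-new-shift heuristic would pick Dara and Quinn for 20, but a cheaper cover exists.
Choose Quinn and Nico: together they cover Tue-PM, Mon-AM, Fri-AM, Fri-PM — every shift.
Total cost: 11 + 6 = 17.
No cover costs less than 17.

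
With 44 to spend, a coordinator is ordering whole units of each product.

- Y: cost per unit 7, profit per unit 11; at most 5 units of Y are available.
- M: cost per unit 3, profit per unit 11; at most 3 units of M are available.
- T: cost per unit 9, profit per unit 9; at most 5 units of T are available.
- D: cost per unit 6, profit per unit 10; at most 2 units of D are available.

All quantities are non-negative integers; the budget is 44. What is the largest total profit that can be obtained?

88

Take 5×Y and 3×M: cost 44 ≤ 44, profit 5·11 + 3·11 = 88.
M has the best ratio (11/3) and is taken to its limit of 3; remaining capacity is filled optimally with the others.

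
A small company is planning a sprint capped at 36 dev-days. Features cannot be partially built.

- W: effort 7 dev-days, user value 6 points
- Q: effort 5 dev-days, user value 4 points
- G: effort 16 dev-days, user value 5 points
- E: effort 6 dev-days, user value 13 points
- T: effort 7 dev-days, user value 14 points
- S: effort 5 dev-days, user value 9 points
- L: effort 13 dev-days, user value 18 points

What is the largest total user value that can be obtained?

Allowing fractional choices, the relaxed optimum would be about 58.3, but features are indivisible.
W + E + T + L: effort 7 + 6 + 7 + 13 = 33 ≤ 36, user value 6 + 13 + 14 + 18 = 51.
E + T + S + L: effort 6 + 7 + 5 + 13 = 31 ≤ 36, user value 13 + 14 + 9 + 18 = 54.
Q + E + T + S + L: effort 5 + 6 + 7 + 5 + 13 = 36 ≤ 36, user value 4 + 13 + 14 + 9 + 18 = 58.
Best is Q, E, T, S, and L with total user value 58.

58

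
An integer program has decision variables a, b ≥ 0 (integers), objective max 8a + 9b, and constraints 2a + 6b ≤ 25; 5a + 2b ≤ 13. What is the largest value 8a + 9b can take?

(a,b)=(0,4): 2·0+6·4=24≤25, 5·0+2·4=8≤13, objective 36.
(a,b)=(1,3): 2·1+6·3=20≤25, 5·1+2·3=11≤13, objective 35.
(a,b)=(0,3): 2·0+6·3=18≤25, 5·0+2·3=6≤13, objective 27.
Maximum is 36 at (a,b)=(0,4).

36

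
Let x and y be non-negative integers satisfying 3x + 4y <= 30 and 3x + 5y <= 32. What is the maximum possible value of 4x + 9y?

(x,y)=(0,6): 3·0+4·6=24≤30, 3·0+5·6=30≤32, objective 54.
(x,y)=(1,5): 3·1+4·5=23≤30, 3·1+5·5=28≤32, objective 49.
(x,y)=(0,5): 3·0+4·5=20≤30, 3·0+5·5=25≤32, objective 45.
No feasible integer point exceeds 54.

54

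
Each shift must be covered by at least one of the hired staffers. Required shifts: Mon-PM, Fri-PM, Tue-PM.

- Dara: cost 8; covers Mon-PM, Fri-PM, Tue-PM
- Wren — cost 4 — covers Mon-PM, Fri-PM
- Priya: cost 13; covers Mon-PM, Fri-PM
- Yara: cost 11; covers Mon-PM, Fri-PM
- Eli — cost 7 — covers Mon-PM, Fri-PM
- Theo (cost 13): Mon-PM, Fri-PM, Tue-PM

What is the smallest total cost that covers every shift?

8

Dara alone covers Mon-PM, Fri-PM, Tue-PM — every shift.
Total cost: 8.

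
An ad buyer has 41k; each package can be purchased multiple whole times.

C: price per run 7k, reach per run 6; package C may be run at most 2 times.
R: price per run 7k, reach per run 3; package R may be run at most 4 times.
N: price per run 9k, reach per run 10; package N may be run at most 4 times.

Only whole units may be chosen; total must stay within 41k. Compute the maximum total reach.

2×C and 3×N: price 41 ≤ 41, reach 2·6 + 3·10 = 42.
4×N: price 36 ≤ 41, reach 4·10 = 40.
Best is 42.

42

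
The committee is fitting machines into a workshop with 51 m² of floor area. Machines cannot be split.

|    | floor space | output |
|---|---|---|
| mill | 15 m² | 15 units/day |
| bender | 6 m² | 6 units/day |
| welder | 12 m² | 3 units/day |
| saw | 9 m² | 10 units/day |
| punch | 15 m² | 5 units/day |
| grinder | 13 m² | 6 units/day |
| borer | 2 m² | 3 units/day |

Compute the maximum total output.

Take mill, bender, saw, grinder, and borer: floor space 15 + 6 + 9 + 13 + 2 = 45 ≤ 51, output 15 + 6 + 10 + 6 + 3 = 40.
No other feasible combination does better.

40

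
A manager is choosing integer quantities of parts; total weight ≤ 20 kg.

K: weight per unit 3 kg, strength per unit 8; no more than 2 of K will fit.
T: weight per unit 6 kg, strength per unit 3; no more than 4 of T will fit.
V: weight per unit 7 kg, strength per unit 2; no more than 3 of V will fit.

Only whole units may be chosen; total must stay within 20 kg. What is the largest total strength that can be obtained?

22

2×K, 1×T, and 1×V: weight 19 ≤ 20, strength 2·8 + 1·3 + 1·2 = 21.
2×K and 2×T: weight 18 ≤ 20, strength 2·8 + 2·3 = 22.
Best is 22.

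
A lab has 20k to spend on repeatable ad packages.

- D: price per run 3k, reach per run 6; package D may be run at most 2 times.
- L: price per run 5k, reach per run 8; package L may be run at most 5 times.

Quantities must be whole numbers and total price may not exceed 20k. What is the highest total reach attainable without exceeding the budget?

This is a bounded integer knapsack.
1×D and 3×L: price 18 ≤ 20, reach 1·6 + 3·8 = 30.
4×L: price 20 ≤ 20, reach 4·8 = 32.
Best is 32.

32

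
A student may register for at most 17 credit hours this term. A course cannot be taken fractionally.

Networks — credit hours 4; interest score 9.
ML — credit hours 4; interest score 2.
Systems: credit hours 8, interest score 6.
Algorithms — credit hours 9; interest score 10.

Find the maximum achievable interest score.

21

Treat it as a binary knapsack problem.
Allowing fractional choices, the relaxed optimum would be about 22.0, but courses are indivisible.
Networks + ML + Algorithms: credit hours 4 + 4 + 9 = 17 ≤ 17, interest score 9 + 2 + 10 = 21.
Networks + Algorithms: credit hours 4 + 9 = 13 ≤ 17, interest score 9 + 10 = 19.
Best is Networks, ML, and Algorithms with total interest score 21.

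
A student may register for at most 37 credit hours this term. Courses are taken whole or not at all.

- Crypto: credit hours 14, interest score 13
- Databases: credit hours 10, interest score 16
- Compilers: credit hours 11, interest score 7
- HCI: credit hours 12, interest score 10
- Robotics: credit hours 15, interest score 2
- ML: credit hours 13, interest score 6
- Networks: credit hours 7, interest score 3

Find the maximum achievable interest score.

39

This is a 0-1 knapsack instance.
Allowing fractional choices, the relaxed optimum would be about 39.6, but courses are indivisible.
Crypto + Databases + ML: credit hours 14 + 10 + 13 = 37 ≤ 37, interest score 13 + 16 + 6 = 35.
Crypto + Databases + HCI: credit hours 14 + 10 + 12 = 36 ≤ 37, interest score 13 + 16 + 10 = 39.
Crypto + Databases + Compilers: credit hours 14 + 10 + 11 = 35 ≤ 37, interest score 13 + 16 + 7 = 36.
Best is Crypto, Databases, and HCI with total interest score 39.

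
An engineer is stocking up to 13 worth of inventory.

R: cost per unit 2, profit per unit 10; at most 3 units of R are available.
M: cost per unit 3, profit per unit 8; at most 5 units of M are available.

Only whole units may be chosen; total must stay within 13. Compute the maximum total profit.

46

This is a bounded integer knapsack.
3×R and 2×M: cost 12 ≤ 13, profit 3·10 + 2·8 = 46.
2×R and 3×M: cost 13 ≤ 13, profit 2·10 + 3·8 = 44.
Best is 46.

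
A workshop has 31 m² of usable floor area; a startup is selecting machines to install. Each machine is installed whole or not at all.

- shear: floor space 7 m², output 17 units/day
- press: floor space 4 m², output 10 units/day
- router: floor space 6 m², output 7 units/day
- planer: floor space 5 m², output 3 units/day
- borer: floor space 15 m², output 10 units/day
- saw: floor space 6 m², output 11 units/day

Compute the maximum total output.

Treat it as a binary knapsack problem.
Allowing fractional choices, the relaxed optimum would be about 50.3, but machines are indivisible.
shear + press + planer + saw: floor space 7 + 4 + 5 + 6 = 22 ≤ 31, output 17 + 10 + 3 + 11 = 41.
shear + press + router + planer + saw: floor space 7 + 4 + 6 + 5 + 6 = 28 ≤ 31, output 17 + 10 + 7 + 3 + 11 = 48.
shear + press + router + saw: floor space 7 + 4 + 6 + 6 = 23 ≤ 31, output 17 + 10 + 7 + 11 = 45.
Best is shear, press, router, planer, and saw with total output 48.

48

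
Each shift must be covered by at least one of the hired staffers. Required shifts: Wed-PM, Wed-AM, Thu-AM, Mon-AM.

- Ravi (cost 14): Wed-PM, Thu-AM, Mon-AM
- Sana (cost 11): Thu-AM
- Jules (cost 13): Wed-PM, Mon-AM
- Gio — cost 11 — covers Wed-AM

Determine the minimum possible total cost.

Choose Ravi and Gio: together they cover Wed-PM, Wed-AM, Thu-AM, Mon-AM — every shift.
Total cost: 14 + 11 = 25.

25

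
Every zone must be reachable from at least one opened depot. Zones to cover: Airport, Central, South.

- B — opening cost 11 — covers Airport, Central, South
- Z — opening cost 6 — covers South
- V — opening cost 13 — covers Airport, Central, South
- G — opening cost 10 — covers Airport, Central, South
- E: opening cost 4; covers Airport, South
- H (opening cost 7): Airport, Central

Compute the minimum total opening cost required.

The greedy cost-per-new-zone heuristic would pick E and H for 11, but a cheaper cover exists.
G alone covers Airport, Central, South — every zone.
Total opening cost: 10.
No cover costs less than 10.

10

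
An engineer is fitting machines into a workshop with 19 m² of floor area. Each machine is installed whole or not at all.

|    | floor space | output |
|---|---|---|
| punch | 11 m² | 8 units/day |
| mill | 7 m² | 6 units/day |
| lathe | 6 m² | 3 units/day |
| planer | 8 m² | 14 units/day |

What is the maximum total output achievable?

22

Allowing fractional choices, the relaxed optimum would be about 22.9, but machines are indivisible.
punch + planer: floor space 11 + 8 = 19 ≤ 19, output 8 + 14 = 22.
lathe + planer: floor space 6 + 8 = 14 ≤ 19, output 3 + 14 = 17.
mill + planer: floor space 7 + 8 = 15 ≤ 19, output 6 + 14 = 20.
Best is punch and planer with total output 22.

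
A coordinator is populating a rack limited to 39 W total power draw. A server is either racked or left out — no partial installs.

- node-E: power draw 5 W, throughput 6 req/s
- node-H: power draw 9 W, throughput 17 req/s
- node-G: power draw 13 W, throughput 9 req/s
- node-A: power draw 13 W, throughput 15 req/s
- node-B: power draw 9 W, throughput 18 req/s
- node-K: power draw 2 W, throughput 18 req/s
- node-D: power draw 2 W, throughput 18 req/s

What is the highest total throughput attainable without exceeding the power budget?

node-G + node-A + node-B + node-K + node-D: power draw 13 + 13 + 9 + 2 + 2 = 39 ≤ 39, throughput 9 + 15 + 18 + 18 + 18 = 78.
node-H + node-A + node-B + node-K + node-D: power draw 9 + 13 + 9 + 2 + 2 = 35 ≤ 39, throughput 17 + 15 + 18 + 18 + 18 = 86.
node-H + node-G + node-B + node-K + node-D: power draw 9 + 13 + 9 + 2 + 2 = 35 ≤ 39, throughput 17 + 9 + 18 + 18 + 18 = 80.
Best is node-H, node-A, node-B, node-K, and node-D with total throughput 86.

86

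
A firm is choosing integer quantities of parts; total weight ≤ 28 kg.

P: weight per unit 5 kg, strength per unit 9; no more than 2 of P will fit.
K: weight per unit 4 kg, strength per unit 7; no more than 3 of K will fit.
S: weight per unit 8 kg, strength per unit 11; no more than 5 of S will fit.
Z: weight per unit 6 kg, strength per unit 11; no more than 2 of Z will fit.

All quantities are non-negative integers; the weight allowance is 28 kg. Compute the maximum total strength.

50

2×K, 1×S, and 2×Z: weight 28 ≤ 28, strength 2·7 + 1·11 + 2·11 = 47.
2×P, 3×K, and 1×Z: weight 28 ≤ 28, strength 2·9 + 3·7 + 1·11 = 50.
Best is 50.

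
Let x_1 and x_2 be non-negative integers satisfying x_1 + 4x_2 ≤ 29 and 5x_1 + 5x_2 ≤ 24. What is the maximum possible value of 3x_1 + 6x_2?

24

Relaxing integrality, the LP optimum is 28.80 at (x_1,x_2) = (0, 4.8), which is not an integer point.
(x_1,x_2)=(0,4): 1·0+4·4=16≤29, 5·0+5·4=20≤24, objective 24.
(x_1,x_2)=(1,3): 1·1+4·3=13≤29, 5·1+5·3=20≤24, objective 21.
Maximum is 24 at (x_1,x_2)=(0,4).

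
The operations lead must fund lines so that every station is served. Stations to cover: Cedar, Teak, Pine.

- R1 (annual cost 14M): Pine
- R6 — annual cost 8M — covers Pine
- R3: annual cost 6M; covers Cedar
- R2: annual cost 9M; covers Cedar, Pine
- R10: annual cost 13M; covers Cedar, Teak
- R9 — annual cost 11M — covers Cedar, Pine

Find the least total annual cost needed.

21

The greedy cost-per-new-station heuristic would pick R2 and R10 for 22, but a cheaper cover exists.
Choose R6 and R10: together they cover Cedar, Teak, Pine — every station.
Total annual cost: 8 + 13 = 21.
No cover costs less than 21.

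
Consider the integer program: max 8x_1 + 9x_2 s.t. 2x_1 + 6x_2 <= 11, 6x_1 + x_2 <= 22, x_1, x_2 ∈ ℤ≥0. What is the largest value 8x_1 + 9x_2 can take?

Relaxing integrality, the LP optimum is 34.29 at (x_1,x_2) = (3.56, 0.647), which is not an integer point.
(x_1,x_2)=(2,1): 2·2+6·1=10≤11, 6·2+1·1=13≤22, objective 25.
(x_1,x_2)=(3,0): 2·3+6·0=6≤11, 6·3+1·0=18≤22, objective 24.
(x_1,x_2)=(1,1): 2·1+6·1=8≤11, 6·1+1·1=7≤22, objective 17.
(x_1,x_2)=(2,0): 2·2+6·0=4≤11, 6·2+1·0=12≤22, objective 16.
Maximum is 25 at (x_1,x_2)=(2,1).

25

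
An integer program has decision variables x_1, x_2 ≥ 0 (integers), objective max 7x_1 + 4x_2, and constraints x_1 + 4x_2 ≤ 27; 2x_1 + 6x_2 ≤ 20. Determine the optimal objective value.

70

(x_1,x_2)=(10,0): 1·10+4·0=10≤27, 2·10+6·0=20≤20, objective 70.
(x_1,x_2)=(9,0): 1·9+4·0=9≤27, 2·9+6·0=18≤20, objective 63.
Maximum is 70 at (x_1,x_2)=(10,0).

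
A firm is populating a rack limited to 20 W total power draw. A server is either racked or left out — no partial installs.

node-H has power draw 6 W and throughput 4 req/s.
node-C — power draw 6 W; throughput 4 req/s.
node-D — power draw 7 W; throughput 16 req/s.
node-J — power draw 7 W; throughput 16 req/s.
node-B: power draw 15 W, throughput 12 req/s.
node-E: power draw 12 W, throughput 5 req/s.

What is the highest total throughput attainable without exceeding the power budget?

36

node-C + node-D + node-J: power draw 6 + 7 + 7 = 20 ≤ 20, throughput 4 + 16 + 16 = 36.
node-D + node-J: power draw 7 + 7 = 14 ≤ 20, throughput 16 + 16 = 32.
node-H + node-D + node-J: power draw 6 + 7 + 7 = 20 ≤ 20, throughput 4 + 16 + 16 = 36.
The maximum throughput is 36; one optimal choice is node-H, node-D, and node-J.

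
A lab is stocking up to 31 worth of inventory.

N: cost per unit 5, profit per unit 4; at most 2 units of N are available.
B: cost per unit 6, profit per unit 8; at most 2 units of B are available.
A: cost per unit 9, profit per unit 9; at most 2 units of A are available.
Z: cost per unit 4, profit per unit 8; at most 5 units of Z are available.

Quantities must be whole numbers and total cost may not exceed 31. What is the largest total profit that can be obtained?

1×N, 1×B, and 5×Z: cost 31 ≤ 31, profit 1·4 + 1·8 + 5·8 = 52.
1×A and 5×Z: cost 29 ≤ 31, profit 1·9 + 5·8 = 49.
Best is 52.

52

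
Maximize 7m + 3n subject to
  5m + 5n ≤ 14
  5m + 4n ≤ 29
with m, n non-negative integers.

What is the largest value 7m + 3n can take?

The continuous relaxation peaks at (2.8, 0) with value 19.60; rounding to a feasible lattice point costs some objective.
(m,n)=(2,0): 5·2+5·0=10≤14, 5·2+4·0=10≤29, objective 14.
(m,n)=(1,1): 5·1+5·1=10≤14, 5·1+4·1=9≤29, objective 10.
(m,n)=(1,0): 5·1+5·0=5≤14, 5·1+4·0=5≤29, objective 7.
No feasible integer point exceeds 14.

14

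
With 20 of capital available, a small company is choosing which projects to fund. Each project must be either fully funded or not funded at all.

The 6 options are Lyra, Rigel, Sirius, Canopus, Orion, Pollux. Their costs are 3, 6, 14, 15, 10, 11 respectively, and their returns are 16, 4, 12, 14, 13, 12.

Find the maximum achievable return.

33

Lyra + Rigel + Pollux: cost 3 + 6 + 11 = 20 ≤ 20, return 16 + 4 + 12 = 32.
Lyra + Canopus: cost 3 + 15 = 18 ≤ 20, return 16 + 14 = 30.
Lyra + Rigel + Orion: cost 3 + 6 + 10 = 19 ≤ 20, return 16 + 4 + 13 = 33.
Best is Lyra, Rigel, and Orion with total return 33.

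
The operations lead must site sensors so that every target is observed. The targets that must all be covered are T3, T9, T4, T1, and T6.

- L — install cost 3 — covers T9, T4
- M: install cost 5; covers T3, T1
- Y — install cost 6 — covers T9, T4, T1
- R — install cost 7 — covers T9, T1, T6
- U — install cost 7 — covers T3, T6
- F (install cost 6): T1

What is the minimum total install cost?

13

The greedy cost-per-new-target heuristic would pick L, M, and R for 15, but a cheaper cover exists.
Choose Y and U: together they cover T3, T9, T4, T1, T6 — every target.
Total install cost: 6 + 7 = 13.
No cover costs less than 13.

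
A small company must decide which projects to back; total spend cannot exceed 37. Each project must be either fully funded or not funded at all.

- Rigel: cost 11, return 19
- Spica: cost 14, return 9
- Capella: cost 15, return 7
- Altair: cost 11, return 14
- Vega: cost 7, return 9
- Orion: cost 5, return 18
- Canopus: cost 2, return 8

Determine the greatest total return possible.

68

This is a 0-1 knapsack instance.
Rigel + Altair + Vega + Orion + Canopus: cost 11 + 11 + 7 + 5 + 2 = 36 ≤ 37, return 19 + 14 + 9 + 18 + 8 = 68.
Rigel + Altair + Orion + Canopus: cost 11 + 11 + 5 + 2 = 29 ≤ 37, return 19 + 14 + 18 + 8 = 59.
Rigel + Altair + Vega + Orion: cost 11 + 11 + 7 + 5 = 34 ≤ 37, return 19 + 14 + 9 + 18 = 60.
Best is Rigel, Altair, Vega, Orion, and Canopus with total return 68.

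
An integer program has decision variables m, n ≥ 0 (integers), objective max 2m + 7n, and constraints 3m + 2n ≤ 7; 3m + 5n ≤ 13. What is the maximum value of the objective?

16

The continuous relaxation peaks at (0, 2.6) with value 18.20; rounding to a feasible lattice point costs some objective.
(m,n)=(1,2): 3·1+2·2=7≤7, 3·1+5·2=13≤13, objective 16.
(m,n)=(0,2): 3·0+2·2=4≤7, 3·0+5·2=10≤13, objective 14.
(m,n)=(1,1): 3·1+2·1=5≤7, 3·1+5·1=8≤13, objective 9.
The best lattice point is (1,2), giving 16.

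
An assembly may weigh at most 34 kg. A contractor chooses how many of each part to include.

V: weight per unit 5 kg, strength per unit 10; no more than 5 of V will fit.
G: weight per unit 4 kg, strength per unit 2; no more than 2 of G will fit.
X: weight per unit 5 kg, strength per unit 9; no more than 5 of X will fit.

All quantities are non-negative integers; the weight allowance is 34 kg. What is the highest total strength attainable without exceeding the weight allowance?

5×V, 1×G, and 1×X: weight 34 ≤ 34, strength 5·10 + 1·2 + 1·9 = 61.
4×V, 1×G, and 2×X: weight 34 ≤ 34, strength 4·10 + 1·2 + 2·9 = 60.
Best is 61.

61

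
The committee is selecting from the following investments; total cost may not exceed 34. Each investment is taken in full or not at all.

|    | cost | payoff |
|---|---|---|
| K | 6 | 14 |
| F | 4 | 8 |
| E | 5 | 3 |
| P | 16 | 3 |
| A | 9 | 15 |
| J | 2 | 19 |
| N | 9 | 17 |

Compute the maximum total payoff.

73

Allowing fractional choices, the relaxed optimum would be about 75.4, but investments are indivisible.
K + E + A + J + N: cost 6 + 5 + 9 + 2 + 9 = 31 ≤ 34, payoff 14 + 3 + 15 + 19 + 17 = 68.
K + F + A + J + N: cost 6 + 4 + 9 + 2 + 9 = 30 ≤ 34, payoff 14 + 8 + 15 + 19 + 17 = 73.
K + A + J + N: cost 6 + 9 + 2 + 9 = 26 ≤ 34, payoff 14 + 15 + 19 + 17 = 65.
Best is K, F, A, J, and N with total payoff 73.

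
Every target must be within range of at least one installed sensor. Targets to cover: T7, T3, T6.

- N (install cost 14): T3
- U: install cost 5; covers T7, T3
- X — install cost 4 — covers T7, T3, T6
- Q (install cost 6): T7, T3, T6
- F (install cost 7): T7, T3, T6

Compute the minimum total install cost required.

4

X alone covers T7, T3, T6 — every target.
Total install cost: 4.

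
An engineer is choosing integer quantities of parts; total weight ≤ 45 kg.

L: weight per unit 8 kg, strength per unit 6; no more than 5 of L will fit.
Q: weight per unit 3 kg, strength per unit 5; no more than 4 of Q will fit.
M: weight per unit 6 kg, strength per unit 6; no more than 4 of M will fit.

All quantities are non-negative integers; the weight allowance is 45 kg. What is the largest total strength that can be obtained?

This is a bounded integer knapsack.
Q has the best ratio (5/3); taking only Q gives at most 4×5 = 20 (stopped by the supply cap of 4).
Mixing does better — 1×L, 4×Q, and 4×M: weight 44 ≤ 45, strength 1·6 + 4·5 + 4·6 = 50.

50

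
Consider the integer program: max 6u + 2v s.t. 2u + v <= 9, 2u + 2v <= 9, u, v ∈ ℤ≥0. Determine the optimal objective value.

(u,v)=(4,0): 2·4+1·0=8≤9, 2·4+2·0=8≤9, objective 24.
(u,v)=(3,1): 2·3+1·1=7≤9, 2·3+2·1=8≤9, objective 20.
No feasible integer point exceeds 24.

24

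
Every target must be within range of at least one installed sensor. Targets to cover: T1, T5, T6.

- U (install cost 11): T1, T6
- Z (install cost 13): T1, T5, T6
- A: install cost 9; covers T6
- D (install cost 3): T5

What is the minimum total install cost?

13

This is a weighted set-cover instance.
Z alone covers T1, T5, T6 — every target.
Total install cost: 13.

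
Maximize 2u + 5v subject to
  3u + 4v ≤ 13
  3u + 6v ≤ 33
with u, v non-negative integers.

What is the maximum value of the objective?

15

Relaxing integrality, the LP optimum is 16.25 at (u,v) = (0, 3.25), which is not an integer point.
(u,v)=(0,3): 3·0+4·3=12≤13, 3·0+6·3=18≤33, objective 15.
(u,v)=(1,2): 3·1+4·2=11≤13, 3·1+6·2=15≤33, objective 12.
(u,v)=(0,2): 3·0+4·2=8≤13, 3·0+6·2=12≤33, objective 10.
The best lattice point is (0,3), giving 15.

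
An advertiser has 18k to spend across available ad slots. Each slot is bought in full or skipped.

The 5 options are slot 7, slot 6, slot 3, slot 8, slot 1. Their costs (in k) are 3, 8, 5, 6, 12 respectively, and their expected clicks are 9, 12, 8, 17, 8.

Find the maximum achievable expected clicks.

38

Take slot 7, slot 6, and slot 8: cost 3 + 8 + 6 = 17 ≤ 18, expected clicks 9 + 12 + 17 = 38.
No other feasible combination does better.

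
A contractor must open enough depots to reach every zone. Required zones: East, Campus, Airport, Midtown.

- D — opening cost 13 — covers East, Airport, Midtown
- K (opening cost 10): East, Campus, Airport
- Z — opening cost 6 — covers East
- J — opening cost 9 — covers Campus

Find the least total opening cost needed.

22

The greedy cost-per-new-zone heuristic would pick K and D for 23, but a cheaper cover exists.
Choose D and J: together they cover East, Campus, Airport, Midtown — every zone.
Total opening cost: 13 + 9 = 22.
No cover costs less than 22.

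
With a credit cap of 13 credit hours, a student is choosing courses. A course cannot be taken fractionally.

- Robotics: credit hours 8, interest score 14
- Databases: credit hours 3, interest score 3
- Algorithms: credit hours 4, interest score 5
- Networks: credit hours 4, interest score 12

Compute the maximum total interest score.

Databases + Algorithms + Networks: credit hours 3 + 4 + 4 = 11 ≤ 13, interest score 3 + 5 + 12 = 20.
Robotics + Networks: credit hours 8 + 4 = 12 ≤ 13, interest score 14 + 12 = 26.
Robotics + Algorithms: credit hours 8 + 4 = 12 ≤ 13, interest score 14 + 5 = 19.
Best is Robotics and Networks with total interest score 26.

26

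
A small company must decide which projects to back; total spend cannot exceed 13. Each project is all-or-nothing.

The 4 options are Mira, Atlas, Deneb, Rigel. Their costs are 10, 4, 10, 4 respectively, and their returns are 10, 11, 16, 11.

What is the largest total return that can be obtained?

Atlas + Rigel: cost 4 + 4 = 8 ≤ 13, return 11 + 11 = 22.
Atlas: cost 4 ≤ 13, return 11.
Deneb: cost 10 ≤ 13, return 16.
Best is Atlas and Rigel with total return 22.

22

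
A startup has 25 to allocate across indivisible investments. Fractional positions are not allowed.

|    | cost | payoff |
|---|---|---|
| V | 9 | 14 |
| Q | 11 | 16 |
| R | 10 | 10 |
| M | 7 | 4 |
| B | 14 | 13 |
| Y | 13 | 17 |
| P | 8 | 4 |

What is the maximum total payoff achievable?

33

Allowing fractional choices, the relaxed optimum would be about 36.5, but investments are indivisible.
V + Y: cost 9 + 13 = 22 ≤ 25, payoff 14 + 17 = 31.
Q + Y: cost 11 + 13 = 24 ≤ 25, payoff 16 + 17 = 33.
V + Q: cost 9 + 11 = 20 ≤ 25, payoff 14 + 16 = 30.
Best is Q and Y with total payoff 33.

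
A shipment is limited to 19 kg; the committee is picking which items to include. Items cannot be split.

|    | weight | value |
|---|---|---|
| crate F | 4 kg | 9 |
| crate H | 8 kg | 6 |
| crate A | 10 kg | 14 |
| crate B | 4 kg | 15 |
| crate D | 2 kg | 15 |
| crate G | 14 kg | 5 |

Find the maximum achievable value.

This is a 0-1 knapsack instance.
Allowing fractional choices, the relaxed optimum would be about 51.6, but items are indivisible.
crate A + crate B + crate D: weight 10 + 4 + 2 = 16 ≤ 19, value 14 + 15 + 15 = 44.
crate F + crate B + crate D: weight 4 + 4 + 2 = 10 ≤ 19, value 9 + 15 + 15 = 39.
crate F + crate H + crate B + crate D: weight 4 + 8 + 4 + 2 = 18 ≤ 19, value 9 + 6 + 15 + 15 = 45.
Best is crate F, crate H, crate B, and crate D with total value 45.

45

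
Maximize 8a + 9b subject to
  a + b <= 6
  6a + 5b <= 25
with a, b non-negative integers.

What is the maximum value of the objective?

(a,b)=(0,5): 1·0+1·5=5≤6, 6·0+5·5=25≤25, objective 45.
(a,b)=(0,4): 1·0+1·4=4≤6, 6·0+5·4=20≤25, objective 36.
Maximum is 45 at (a,b)=(0,5).

45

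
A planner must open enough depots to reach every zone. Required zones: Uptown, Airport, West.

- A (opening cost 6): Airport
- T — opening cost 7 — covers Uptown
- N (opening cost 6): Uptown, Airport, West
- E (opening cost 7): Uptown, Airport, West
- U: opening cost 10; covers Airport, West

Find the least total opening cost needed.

N alone covers Uptown, Airport, West — every zone.
Total opening cost: 6.
No cover costs less than 6.

6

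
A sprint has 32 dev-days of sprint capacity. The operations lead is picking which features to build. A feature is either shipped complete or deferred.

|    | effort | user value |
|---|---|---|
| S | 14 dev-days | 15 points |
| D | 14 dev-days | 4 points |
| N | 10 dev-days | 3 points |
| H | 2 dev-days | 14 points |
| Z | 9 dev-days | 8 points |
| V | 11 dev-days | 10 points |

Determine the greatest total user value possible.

39

Take S, H, and V: effort 14 + 2 + 11 = 27 ≤ 32, user value 15 + 14 + 10 = 39.
No other feasible combination does better.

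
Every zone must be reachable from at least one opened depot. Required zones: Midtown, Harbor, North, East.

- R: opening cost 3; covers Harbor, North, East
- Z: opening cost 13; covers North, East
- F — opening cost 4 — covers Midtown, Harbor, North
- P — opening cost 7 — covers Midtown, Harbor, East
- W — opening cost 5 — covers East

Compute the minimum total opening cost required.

7

Choose R and F: together they cover Midtown, Harbor, North, East — every zone.
Total opening cost: 3 + 4 = 7.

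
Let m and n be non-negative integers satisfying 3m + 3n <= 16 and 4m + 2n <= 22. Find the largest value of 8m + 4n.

40

(m,n)=(5,0): 3·5+3·0=15≤16, 4·5+2·0=20≤22, objective 40.
(m,n)=(4,1): 3·4+3·1=15≤16, 4·4+2·1=18≤22, objective 36.
(m,n)=(4,0): 3·4+3·0=12≤16, 4·4+2·0=16≤22, objective 32.
The best lattice point is (5,0), giving 40.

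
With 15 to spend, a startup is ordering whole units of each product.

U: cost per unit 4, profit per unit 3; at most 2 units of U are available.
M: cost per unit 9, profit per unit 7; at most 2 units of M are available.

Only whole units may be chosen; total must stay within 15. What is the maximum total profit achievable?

This is a bounded integer knapsack.
M has the best ratio (7/9); taking only M gives at most 1×7 = 7 (stopped by the cost limit).
Mixing does better — 1×U and 1×M: cost 13 ≤ 15, profit 1·3 + 1·7 = 10.

10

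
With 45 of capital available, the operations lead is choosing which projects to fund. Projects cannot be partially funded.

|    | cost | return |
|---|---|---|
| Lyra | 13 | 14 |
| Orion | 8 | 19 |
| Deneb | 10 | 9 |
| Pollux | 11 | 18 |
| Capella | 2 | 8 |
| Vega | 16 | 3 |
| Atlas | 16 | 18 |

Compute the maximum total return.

68

Allowing fractional choices, the relaxed optimum would be about 71.6, but projects are indivisible.
Lyra + Orion + Deneb + Pollux + Capella: cost 13 + 8 + 10 + 11 + 2 = 44 ≤ 45, return 14 + 19 + 9 + 18 + 8 = 68.
Orion + Deneb + Pollux + Atlas: cost 8 + 10 + 11 + 16 = 45 ≤ 45, return 19 + 9 + 18 + 18 = 64.
Orion + Pollux + Capella + Atlas: cost 8 + 11 + 2 + 16 = 37 ≤ 45, return 19 + 18 + 8 + 18 = 63.
Best is Lyra, Orion, Deneb, Pollux, and Capella with total return 68.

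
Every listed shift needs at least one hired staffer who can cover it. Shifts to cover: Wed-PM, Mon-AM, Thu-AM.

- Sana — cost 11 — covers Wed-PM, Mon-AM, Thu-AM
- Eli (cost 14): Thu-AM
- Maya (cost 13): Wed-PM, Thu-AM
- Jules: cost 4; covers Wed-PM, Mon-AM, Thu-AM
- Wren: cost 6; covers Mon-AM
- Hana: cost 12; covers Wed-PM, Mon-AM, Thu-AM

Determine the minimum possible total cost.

Jules alone covers Wed-PM, Mon-AM, Thu-AM — every shift.
Total cost: 4.

4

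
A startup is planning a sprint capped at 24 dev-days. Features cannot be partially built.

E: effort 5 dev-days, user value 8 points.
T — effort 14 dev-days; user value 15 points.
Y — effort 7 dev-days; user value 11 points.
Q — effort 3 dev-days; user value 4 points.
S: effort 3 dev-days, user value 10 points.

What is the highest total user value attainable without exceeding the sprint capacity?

Allowing fractional choices, the relaxed optimum would be about 39.4, but features are indivisible.
T + Y + S: effort 14 + 7 + 3 = 24 ≤ 24, user value 15 + 11 + 10 = 36.
E + Y + Q + S: effort 5 + 7 + 3 + 3 = 18 ≤ 24, user value 8 + 11 + 4 + 10 = 33.
E + T + S: effort 5 + 14 + 3 = 22 ≤ 24, user value 8 + 15 + 10 = 33.
Best is T, Y, and S with total user value 36.

36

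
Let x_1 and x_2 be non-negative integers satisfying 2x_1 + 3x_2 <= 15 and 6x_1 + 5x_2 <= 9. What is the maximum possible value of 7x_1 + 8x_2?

8

Relaxing integrality, the LP optimum is 14.40 at (x_1,x_2) = (0, 1.8), which is not an integer point.
(x_1,x_2)=(0,1): 2·0+3·1=3≤15, 6·0+5·1=5≤9, objective 8.
(x_1,x_2)=(1,0): 2·1+3·0=2≤15, 6·1+5·0=6≤9, objective 7.
(x_1,x_2)=(0,0): 2·0+3·0=0≤15, 6·0+5·0=0≤9, objective 0.
Maximum is 8 at (x_1,x_2)=(0,1).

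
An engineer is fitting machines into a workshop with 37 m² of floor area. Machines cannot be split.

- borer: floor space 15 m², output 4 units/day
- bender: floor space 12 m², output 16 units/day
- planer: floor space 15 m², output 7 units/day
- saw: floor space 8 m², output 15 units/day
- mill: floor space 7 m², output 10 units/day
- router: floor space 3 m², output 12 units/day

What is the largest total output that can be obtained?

53

Allowing fractional choices, the relaxed optimum would be about 56.3, but machines are indivisible.
bender + planer + mill + router: floor space 12 + 15 + 7 + 3 = 37 ≤ 37, output 16 + 7 + 10 + 12 = 45.
bender + saw + mill + router: floor space 12 + 8 + 7 + 3 = 30 ≤ 37, output 16 + 15 + 10 + 12 = 53.
planer + saw + mill + router: floor space 15 + 8 + 7 + 3 = 33 ≤ 37, output 7 + 15 + 10 + 12 = 44.
Best is bender, saw, mill, and router with total output 53.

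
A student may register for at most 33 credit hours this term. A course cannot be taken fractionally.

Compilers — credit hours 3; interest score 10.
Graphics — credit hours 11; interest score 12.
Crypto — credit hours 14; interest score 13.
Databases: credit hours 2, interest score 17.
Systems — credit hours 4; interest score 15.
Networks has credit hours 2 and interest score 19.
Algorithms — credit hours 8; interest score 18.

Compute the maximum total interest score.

Allowing fractional choices, the relaxed optimum would be about 93.8, but courses are indivisible.
Compilers + Graphics + Databases + Systems + Networks + Algorithms: credit hours 3 + 11 + 2 + 4 + 2 + 8 = 30 ≤ 33, interest score 10 + 12 + 17 + 15 + 19 + 18 = 91.
Compilers + Crypto + Databases + Systems + Networks + Algorithms: credit hours 3 + 14 + 2 + 4 + 2 + 8 = 33 ≤ 33, interest score 10 + 13 + 17 + 15 + 19 + 18 = 92.
Crypto + Databases + Systems + Networks + Algorithms: credit hours 14 + 2 + 4 + 2 + 8 = 30 ≤ 33, interest score 13 + 17 + 15 + 19 + 18 = 82.
Best is Compilers, Crypto, Databases, Systems, Networks, and Algorithms with total interest score 92.

92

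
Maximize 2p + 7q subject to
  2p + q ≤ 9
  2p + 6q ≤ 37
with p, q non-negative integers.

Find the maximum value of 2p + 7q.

Relaxing integrality, the LP optimum is 43.17 at (p,q) = (0, 6.17), which is not an integer point.
(p,q)=(0,6) is feasible, giving 42.
(p,q)=(1,5) is feasible, giving 37.
The best lattice point is (0,6), giving 42.

42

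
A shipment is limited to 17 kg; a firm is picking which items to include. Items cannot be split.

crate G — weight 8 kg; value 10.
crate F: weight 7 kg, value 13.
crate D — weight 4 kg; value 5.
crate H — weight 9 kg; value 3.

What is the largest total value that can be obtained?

Allowing fractional choices, the relaxed optimum would be about 25.5, but items are indivisible.
crate G + crate F: weight 8 + 7 = 15 ≤ 17, value 10 + 13 = 23.
crate F + crate D: weight 7 + 4 = 11 ≤ 17, value 13 + 5 = 18.
Best is crate G and crate F with total value 23.

23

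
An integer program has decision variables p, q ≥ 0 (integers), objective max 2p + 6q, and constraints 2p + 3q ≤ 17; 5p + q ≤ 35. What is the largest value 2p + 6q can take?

32

(p,q)=(1,5) is feasible, giving 32.
(p,q)=(0,5) is feasible, giving 30.
(p,q)=(2,4) is feasible, giving 28.
(p,q)=(1,4) is feasible, giving 26.
The best lattice point is (1,5), giving 32.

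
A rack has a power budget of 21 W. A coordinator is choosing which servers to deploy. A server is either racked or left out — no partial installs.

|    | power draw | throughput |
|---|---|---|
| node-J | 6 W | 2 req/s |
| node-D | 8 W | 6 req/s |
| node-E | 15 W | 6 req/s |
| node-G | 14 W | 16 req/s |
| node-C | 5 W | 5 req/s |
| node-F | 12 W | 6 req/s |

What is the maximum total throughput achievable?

21

This is an integer program with binary decision variables.
Allowing fractional choices, the relaxed optimum would be about 22.5, but servers are indivisible.
node-J + node-G: power draw 6 + 14 = 20 ≤ 21, throughput 2 + 16 = 18.
node-G + node-C: power draw 14 + 5 = 19 ≤ 21, throughput 16 + 5 = 21.
Best is node-G and node-C with total throughput 21.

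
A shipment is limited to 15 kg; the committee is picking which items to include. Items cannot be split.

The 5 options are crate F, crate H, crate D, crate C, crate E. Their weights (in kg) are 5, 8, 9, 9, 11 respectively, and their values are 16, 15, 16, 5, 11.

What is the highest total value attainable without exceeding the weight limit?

32

This is an integer program with binary decision variables.
Allowing fractional choices, the relaxed optimum would be about 34.6, but items are indivisible.
crate F + crate H: weight 5 + 8 = 13 ≤ 15, value 16 + 15 = 31.
crate F + crate C: weight 5 + 9 = 14 ≤ 15, value 16 + 5 = 21.
crate F + crate D: weight 5 + 9 = 14 ≤ 15, value 16 + 16 = 32.
Best is crate F and crate D with total value 32.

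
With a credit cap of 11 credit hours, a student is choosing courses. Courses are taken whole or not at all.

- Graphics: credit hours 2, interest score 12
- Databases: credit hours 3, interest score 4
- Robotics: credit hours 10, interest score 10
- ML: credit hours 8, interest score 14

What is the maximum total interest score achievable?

Treat it as a binary knapsack problem.
Take Graphics and ML: credit hours 2 + 8 = 10 ≤ 11, interest score 12 + 14 = 26.
No other feasible combination does better.

26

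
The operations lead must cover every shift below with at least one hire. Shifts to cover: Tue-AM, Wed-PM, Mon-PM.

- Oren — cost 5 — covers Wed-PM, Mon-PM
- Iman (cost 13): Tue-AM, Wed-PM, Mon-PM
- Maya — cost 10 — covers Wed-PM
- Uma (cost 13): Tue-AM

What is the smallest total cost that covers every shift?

This is an integer covering problem.
The greedy cost-per-new-shift heuristic would pick Oren and Iman for 18, but a cheaper cover exists.
Iman alone covers Tue-AM, Wed-PM, Mon-PM — every shift.
Total cost: 13.
No cover costs less than 13.

13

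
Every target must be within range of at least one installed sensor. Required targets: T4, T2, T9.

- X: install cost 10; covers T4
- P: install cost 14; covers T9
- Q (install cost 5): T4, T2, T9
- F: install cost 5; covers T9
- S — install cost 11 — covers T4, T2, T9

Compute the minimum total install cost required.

5

Q alone covers T4, T2, T9 — every target.
Total install cost: 5.
No cover costs less than 5.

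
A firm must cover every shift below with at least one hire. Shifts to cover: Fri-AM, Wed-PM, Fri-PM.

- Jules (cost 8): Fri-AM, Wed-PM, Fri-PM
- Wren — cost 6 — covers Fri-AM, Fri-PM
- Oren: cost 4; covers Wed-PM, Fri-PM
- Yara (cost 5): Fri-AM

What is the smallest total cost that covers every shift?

8

The greedy cost-per-new-shift heuristic would pick Oren and Yara for 9, but a cheaper cover exists.
Jules alone covers Fri-AM, Wed-PM, Fri-PM — every shift.
Total cost: 8.
No cover costs less than 8.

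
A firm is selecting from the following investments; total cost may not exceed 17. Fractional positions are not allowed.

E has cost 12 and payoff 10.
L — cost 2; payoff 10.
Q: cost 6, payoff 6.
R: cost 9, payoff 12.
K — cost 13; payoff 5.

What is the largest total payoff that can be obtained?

28

L + R: cost 2 + 9 = 11 ≤ 17, payoff 10 + 12 = 22.
E + L: cost 12 + 2 = 14 ≤ 17, payoff 10 + 10 = 20.
L + Q + R: cost 2 + 6 + 9 = 17 ≤ 17, payoff 10 + 6 + 12 = 28.
Best is L, Q, and R with total payoff 28.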